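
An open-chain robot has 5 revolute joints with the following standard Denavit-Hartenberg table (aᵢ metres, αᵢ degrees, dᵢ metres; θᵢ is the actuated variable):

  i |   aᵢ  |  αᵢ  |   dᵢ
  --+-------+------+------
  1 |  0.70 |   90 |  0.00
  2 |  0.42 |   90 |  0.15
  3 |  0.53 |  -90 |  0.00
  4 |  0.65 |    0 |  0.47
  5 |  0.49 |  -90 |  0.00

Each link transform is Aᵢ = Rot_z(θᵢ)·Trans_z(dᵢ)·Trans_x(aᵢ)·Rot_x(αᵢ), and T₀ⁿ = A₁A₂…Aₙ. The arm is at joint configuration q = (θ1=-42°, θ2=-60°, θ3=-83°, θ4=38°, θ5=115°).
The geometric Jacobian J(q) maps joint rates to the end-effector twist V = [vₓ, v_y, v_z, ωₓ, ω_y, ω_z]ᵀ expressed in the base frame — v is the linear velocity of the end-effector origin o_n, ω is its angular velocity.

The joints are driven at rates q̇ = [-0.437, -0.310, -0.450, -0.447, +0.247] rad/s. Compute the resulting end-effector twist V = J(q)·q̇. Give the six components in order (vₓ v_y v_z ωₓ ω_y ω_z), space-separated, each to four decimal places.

-0.3557 -0.0653 -0.1985 0.4396 0.0541 -0.0401

o_n = [1.5413, -0.8578, -0.5203]
J₁: ẑ×o_n = [0.8578, 1.5413, -0.0000], ω = ẑ
J2: z=[-0.6691, -0.7431, 0.0000] o=[0.5202, -0.4684, 0.0000] → [0.3867, -0.3482, 1.0194, -0.6691, -0.7431, 0.0000]
J3: z=[-0.6436, 0.5795, -0.5000] o=[0.5759, -0.7204, -0.3637] → [-0.1595, -0.5835, -0.4710, -0.6436, 0.5795, -0.5000]
J4: z=[0.2873, -0.4226, -0.8596] o=[0.9519, -0.3511, -0.4197] → [-0.3931, -0.4777, 0.1035, 0.2873, -0.4226, -0.8596]
J5: z=[0.2873, -0.4226, -0.8596] o=[1.7078, -0.4247, -0.6776] → [-0.4388, 0.0980, -0.1948, 0.2873, -0.4226, -0.8596]
V = J·q̇ = [-0.3557, -0.0653, -0.1985, 0.4396, 0.0541, -0.0401]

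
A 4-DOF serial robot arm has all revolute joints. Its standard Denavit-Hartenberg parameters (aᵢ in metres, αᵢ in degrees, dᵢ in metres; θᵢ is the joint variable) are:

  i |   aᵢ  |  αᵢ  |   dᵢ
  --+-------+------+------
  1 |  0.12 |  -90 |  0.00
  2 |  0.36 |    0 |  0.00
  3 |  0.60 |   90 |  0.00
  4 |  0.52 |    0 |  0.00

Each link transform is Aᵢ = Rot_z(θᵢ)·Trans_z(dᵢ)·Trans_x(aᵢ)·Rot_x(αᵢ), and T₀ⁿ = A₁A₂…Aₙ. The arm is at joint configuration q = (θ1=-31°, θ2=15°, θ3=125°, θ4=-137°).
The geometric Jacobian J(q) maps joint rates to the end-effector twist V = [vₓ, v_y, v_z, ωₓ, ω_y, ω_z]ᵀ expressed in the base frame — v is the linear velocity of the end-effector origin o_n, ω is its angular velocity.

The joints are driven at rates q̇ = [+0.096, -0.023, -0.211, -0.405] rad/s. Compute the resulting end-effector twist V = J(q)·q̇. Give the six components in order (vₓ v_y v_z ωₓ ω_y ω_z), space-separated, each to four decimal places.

0.2478 0.0643 0.0609 -0.3437 -0.0665 0.4062

o_n = [0.0740, -0.4582, -0.2344]
J₁: ẑ×o_n = [0.4582, 0.0740, -0.0000], ω = ẑ
J2: z=[0.5150, 0.8572, 0.0000] o=[0.1029, -0.0618, 0.0000] → [-0.2009, 0.1207, -0.1794, 0.5150, 0.8572, 0.0000]
J3: z=[0.5150, 0.8572, 0.0000] o=[0.4009, -0.2409, -0.0932] → [-0.1210, 0.0727, 0.1683, 0.5150, 0.8572, 0.0000]
J4: z=[0.5510, -0.3311, -0.7660] o=[0.0069, -0.0042, -0.4788] → [-0.4287, -0.1861, -0.2280, 0.5510, -0.3311, -0.7660]
V = J·q̇ = [0.2478, 0.0643, 0.0609, -0.3437, -0.0665, 0.4062]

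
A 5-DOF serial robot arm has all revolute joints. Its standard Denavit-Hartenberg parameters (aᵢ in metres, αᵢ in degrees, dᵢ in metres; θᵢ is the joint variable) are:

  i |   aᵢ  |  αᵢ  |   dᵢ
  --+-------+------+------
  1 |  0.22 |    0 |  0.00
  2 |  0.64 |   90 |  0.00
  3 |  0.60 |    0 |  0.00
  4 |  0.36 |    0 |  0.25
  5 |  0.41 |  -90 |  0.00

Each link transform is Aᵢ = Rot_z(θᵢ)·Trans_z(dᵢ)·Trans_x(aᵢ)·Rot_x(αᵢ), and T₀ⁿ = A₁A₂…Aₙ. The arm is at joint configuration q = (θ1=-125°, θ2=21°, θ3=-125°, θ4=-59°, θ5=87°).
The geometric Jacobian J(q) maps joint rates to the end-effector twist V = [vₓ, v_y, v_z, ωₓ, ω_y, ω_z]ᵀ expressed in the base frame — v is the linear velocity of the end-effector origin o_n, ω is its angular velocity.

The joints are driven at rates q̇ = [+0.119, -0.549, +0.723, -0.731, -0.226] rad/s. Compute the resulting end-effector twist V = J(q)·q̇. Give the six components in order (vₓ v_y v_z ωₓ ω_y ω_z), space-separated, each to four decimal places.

o_n = [-0.3414, -0.0099, -0.8733]
J₁: ẑ×o_n = [0.0099, -0.3414, 0.0000], ω = ẑ
J2: z=[0.0000, 0.0000, 1.0000] o=[-0.1262, -0.1802, 0.0000] → [-0.1704, -0.2152, 0.0000, 0.0000, 0.0000, 1.0000]
J3: z=[-0.9703, 0.2419, 0.0000] o=[-0.2810, -0.8012, 0.0000] → [-0.2113, -0.8474, -0.7532, -0.9703, 0.2419, 0.0000]
J4: z=[-0.9703, 0.2419, 0.0000] o=[-0.1978, -0.4673, -0.4915] → [-0.0924, -0.3705, -0.4091, -0.9703, 0.2419, 0.0000]
J5: z=[-0.9703, 0.2419, 0.0000] o=[-0.3535, -0.0583, -0.4664] → [-0.0984, -0.3949, -0.0500, -0.9703, 0.2419, 0.0000]
V = J·q̇ = [0.0317, -0.1751, -0.2343, 0.2270, -0.0566, -0.4300]

0.0317 -0.1751 -0.2343 0.2270 -0.0566 -0.4300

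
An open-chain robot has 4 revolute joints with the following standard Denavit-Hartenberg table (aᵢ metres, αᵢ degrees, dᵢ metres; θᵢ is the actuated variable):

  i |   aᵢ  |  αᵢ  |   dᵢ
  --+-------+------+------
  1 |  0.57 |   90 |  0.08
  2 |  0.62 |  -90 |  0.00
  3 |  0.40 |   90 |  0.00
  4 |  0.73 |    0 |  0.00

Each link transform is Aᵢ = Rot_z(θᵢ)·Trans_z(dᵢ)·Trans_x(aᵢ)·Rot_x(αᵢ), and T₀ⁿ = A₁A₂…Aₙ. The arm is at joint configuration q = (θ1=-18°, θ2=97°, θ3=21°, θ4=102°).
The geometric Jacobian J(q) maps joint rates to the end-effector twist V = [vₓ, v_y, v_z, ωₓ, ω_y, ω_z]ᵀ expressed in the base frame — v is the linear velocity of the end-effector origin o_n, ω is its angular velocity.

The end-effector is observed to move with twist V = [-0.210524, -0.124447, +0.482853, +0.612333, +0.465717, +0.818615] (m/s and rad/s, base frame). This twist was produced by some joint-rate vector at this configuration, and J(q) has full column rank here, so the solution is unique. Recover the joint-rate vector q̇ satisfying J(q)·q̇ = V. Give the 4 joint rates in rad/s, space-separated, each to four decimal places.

o_n = [-0.2032, 0.1595, 0.8384]
J₁: ẑ×o_n = [-0.1595, -0.2032, 0.0000], ω = ẑ
J2: z=[-0.3090, -0.9511, 0.0000] o=[0.5421, -0.1761, 0.0800] → [-0.7213, 0.2343, -0.8125, -0.3090, -0.9511, 0.0000]
J3: z=[-0.9440, 0.3067, -0.1219] o=[0.4702, -0.1528, 0.6954] → [0.0819, 0.2170, -0.0883, -0.9440, 0.3067, -0.1219]
J4: z=[-0.3300, -0.8744, 0.3557] o=[0.4713, -0.0024, 1.0660] → [0.1415, -0.3150, -0.6432, -0.3300, -0.8744, 0.3557]
q̇ = J⁺·V = [0.9760, -0.0860, -0.4160, -0.5850]

0.9760 -0.0860 -0.4160 -0.5850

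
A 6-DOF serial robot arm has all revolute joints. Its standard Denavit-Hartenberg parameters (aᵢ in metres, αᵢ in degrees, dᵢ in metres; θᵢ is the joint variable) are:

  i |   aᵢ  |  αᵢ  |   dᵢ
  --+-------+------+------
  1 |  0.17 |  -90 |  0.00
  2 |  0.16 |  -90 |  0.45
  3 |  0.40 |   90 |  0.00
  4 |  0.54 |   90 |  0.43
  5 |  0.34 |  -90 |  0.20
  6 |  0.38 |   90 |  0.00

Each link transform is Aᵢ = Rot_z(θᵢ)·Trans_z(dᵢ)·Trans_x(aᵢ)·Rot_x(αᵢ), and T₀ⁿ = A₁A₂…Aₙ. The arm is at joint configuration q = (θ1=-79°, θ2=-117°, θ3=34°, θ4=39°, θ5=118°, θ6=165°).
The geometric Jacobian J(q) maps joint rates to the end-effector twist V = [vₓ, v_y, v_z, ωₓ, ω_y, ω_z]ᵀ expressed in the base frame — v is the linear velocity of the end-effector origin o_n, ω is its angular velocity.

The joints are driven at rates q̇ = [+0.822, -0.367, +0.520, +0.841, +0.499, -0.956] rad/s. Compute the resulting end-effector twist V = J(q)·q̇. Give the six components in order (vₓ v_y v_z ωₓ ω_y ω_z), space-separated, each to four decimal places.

o_n = [0.2622, 0.1554, 1.1270]
J₁: ẑ×o_n = [-0.1554, 0.2622, 0.0000], ω = ẑ
J2: z=[0.9816, 0.1908, 0.0000] o=[0.0324, -0.1669, 0.0000] → [0.2150, -1.1063, 0.2725, 0.9816, 0.1908, 0.0000]
J3: z=[0.1700, -0.8746, 0.4540] o=[0.4603, -0.0097, 0.1426] → [-0.9359, -0.2573, -0.1452, 0.1700, -0.8746, 0.4540]
J4: z=[0.7654, 0.4074, 0.4982] o=[0.2120, 0.0954, 0.4380] → [0.2508, -0.5023, 0.0255, 0.7654, 0.4074, 0.4982]
J5: z=[-0.5228, 0.8451, 0.1120] o=[0.3384, 0.0836, 1.1166] → [0.0008, -0.0031, 0.0269, -0.5228, 0.8451, 0.1120]
J6: z=[-0.0279, 0.1144, -0.9930] o=[0.5235, 0.4302, 1.1513] → [-0.2757, 0.2588, 0.0376, -0.0279, 0.1144, -0.9930]
V = J·q̇ = [-0.2185, -0.1836, -0.1766, 0.1376, 0.1301, 2.4824]

-0.2185 -0.1836 -0.1766 0.1376 0.1301 2.4824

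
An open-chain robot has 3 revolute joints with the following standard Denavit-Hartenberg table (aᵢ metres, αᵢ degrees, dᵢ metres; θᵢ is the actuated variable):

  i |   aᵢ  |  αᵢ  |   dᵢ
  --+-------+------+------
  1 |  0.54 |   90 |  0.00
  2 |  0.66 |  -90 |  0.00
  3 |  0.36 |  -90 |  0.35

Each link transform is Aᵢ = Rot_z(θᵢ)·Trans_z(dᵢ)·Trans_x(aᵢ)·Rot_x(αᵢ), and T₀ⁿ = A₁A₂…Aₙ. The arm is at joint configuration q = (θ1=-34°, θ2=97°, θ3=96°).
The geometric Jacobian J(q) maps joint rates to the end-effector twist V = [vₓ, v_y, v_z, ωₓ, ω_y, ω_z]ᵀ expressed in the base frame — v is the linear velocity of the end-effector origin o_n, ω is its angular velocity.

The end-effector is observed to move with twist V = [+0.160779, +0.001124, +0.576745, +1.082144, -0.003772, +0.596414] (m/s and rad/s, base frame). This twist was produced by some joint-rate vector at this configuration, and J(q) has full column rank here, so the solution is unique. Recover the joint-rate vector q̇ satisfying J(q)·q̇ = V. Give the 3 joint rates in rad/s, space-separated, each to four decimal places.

o_n = [0.2970, 0.2315, 0.5751]
J₁: ẑ×o_n = [-0.2315, 0.2970, 0.0000], ω = ẑ
J2: z=[-0.5592, -0.8290, 0.0000] o=[0.4477, -0.3020, 0.0000] → [-0.4768, 0.3216, -0.4232, -0.5592, -0.8290, 0.0000]
J3: z=[-0.8229, 0.5550, -0.1219] o=[0.3810, -0.2570, 0.6551] → [0.0151, -0.0556, -0.3554, -0.8229, 0.5550, -0.1219]
q̇ = J⁺·V = [0.4860, -0.6020, -0.9060]

0.4860 -0.6020 -0.9060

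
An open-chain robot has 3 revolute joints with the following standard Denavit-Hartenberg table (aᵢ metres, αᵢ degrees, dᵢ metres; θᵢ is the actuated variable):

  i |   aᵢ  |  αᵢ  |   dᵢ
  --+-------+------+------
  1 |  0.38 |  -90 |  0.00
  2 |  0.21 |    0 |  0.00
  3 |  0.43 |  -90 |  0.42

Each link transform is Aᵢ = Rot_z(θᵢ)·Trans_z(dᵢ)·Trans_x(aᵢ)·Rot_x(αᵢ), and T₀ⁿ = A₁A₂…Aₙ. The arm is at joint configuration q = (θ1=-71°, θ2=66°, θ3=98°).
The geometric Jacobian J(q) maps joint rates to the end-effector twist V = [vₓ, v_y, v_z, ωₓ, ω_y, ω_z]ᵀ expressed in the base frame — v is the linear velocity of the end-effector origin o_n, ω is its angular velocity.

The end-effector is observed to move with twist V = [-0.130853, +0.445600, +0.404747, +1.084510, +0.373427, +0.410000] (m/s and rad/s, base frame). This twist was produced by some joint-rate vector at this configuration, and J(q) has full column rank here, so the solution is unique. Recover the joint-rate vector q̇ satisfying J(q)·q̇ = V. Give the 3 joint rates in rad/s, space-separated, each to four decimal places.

o_n = [0.4141, 0.0875, -0.3104]
J₁: ẑ×o_n = [-0.0875, 0.4141, 0.0000], ω = ẑ
J2: z=[0.9455, 0.3256, 0.0000] o=[0.1237, -0.3593, 0.0000] → [-0.1010, 0.2935, 0.3279, 0.9455, 0.3256, 0.0000]
J3: z=[0.9455, 0.3256, 0.0000] o=[0.1515, -0.4401, -0.1918] → [-0.0386, 0.1121, 0.4133, 0.9455, 0.3256, 0.0000]
q̇ = J⁺·V = [0.4100, 0.8120, 0.3350]

0.4100 0.8120 0.3350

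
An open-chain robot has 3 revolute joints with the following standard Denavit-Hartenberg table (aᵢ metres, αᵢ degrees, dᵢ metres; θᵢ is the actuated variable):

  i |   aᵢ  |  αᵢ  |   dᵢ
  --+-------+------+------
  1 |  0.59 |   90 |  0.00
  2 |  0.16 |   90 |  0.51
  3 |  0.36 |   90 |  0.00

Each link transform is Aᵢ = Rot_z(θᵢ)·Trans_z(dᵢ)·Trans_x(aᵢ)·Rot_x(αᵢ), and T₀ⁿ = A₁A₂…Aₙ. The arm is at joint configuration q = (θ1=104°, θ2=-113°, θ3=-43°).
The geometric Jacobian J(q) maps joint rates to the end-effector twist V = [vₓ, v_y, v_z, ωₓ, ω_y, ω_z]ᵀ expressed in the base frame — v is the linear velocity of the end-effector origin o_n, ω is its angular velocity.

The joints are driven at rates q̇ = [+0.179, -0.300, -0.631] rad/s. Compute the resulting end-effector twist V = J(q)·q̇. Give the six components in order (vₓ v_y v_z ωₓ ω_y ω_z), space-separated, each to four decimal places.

-0.2328 -0.0673 0.1922 -0.4316 0.4910 -0.0676

o_n = [0.1539, 0.4760, -0.3896]
J₁: ẑ×o_n = [-0.4760, 0.1539, 0.0000], ω = ẑ
J2: z=[0.9703, 0.2419, 0.0000] o=[-0.1427, 0.5725, 0.0000] → [-0.0943, 0.3781, -0.1654, 0.9703, 0.2419, 0.0000]
J3: z=[0.2227, -0.8932, 0.3907] o=[0.3672, 0.6352, -0.1473] → [0.2787, -0.0294, -0.2260, 0.2227, -0.8932, 0.3907]
V = J·q̇ = [-0.2328, -0.0673, 0.1922, -0.4316, 0.4910, -0.0676]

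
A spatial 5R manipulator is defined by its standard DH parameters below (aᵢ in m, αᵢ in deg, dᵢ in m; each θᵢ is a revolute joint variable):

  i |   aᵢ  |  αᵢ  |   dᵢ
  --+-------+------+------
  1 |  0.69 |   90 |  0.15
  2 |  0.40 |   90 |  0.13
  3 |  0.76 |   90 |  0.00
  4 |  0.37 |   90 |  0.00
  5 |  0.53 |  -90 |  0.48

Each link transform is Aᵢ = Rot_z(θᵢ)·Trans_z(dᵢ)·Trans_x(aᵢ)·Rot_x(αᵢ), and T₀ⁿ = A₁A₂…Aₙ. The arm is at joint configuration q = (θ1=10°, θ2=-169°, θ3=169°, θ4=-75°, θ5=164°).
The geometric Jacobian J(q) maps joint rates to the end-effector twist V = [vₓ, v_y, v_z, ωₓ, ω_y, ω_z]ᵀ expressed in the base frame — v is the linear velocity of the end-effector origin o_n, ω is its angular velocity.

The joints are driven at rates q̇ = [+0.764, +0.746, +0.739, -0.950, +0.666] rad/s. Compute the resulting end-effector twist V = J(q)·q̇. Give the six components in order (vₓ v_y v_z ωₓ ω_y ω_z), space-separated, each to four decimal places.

o_n = [0.5670, -0.2281, 0.1274]
J₁: ẑ×o_n = [0.2281, 0.5670, -0.0000], ω = ẑ
J2: z=[0.1736, -0.9848, 0.0000] o=[0.6795, 0.1198, 0.1500] → [0.0223, 0.0039, -0.1712, 0.1736, -0.9848, 0.0000]
J3: z=[-0.1879, -0.0331, 0.9816] o=[0.3154, -0.0764, 0.0737] → [0.1471, 0.2571, 0.0368, -0.1879, -0.0331, 0.9816]
J4: z=[-0.0140, -0.9992, -0.0364] o=[1.0618, -0.0920, 0.2160] → [0.0836, 0.0168, -0.4925, -0.0140, -0.9992, -0.0364]
J5: z=[-0.9000, 0.0285, -0.4350] o=[1.2230, -0.0822, -0.1169] → [-0.0565, 0.5052, 0.1500, -0.9000, 0.0285, -0.4350]
V = J·q̇ = [0.1825, 0.9466, 0.4673, -0.5954, 0.2091, 1.2343]

0.1825 0.9466 0.4673 -0.5954 0.2091 1.2343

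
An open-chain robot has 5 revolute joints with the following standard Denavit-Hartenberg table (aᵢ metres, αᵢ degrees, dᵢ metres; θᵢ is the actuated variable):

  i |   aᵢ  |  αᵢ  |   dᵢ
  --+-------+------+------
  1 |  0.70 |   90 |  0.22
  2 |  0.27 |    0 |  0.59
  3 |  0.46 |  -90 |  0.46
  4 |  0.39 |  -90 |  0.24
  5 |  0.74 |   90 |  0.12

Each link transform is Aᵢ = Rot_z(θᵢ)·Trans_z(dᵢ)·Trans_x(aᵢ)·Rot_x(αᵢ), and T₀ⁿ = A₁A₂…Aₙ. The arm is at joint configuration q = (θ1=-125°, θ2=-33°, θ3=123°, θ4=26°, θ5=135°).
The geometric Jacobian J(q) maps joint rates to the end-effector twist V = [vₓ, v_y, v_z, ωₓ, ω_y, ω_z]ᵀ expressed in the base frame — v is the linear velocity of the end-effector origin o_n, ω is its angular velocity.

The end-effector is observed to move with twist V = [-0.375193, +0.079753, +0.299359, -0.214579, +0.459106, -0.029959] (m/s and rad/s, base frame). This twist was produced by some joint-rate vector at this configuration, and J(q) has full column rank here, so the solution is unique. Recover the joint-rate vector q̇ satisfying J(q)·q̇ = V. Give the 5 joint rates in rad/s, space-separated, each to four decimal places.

o_n = [-1.5135, -0.4170, 0.3606]
J₁: ẑ×o_n = [0.4170, -1.5135, 0.0000], ω = ẑ
J2: z=[-0.8192, 0.5736, 0.0000] o=[-0.4015, -0.5734, 0.2200] → [0.0806, 0.1151, 0.5097, -0.8192, 0.5736, 0.0000]
J3: z=[-0.8192, 0.5736, 0.0000] o=[-1.0147, -0.4205, 0.0729] → [0.1650, 0.2356, 0.2833, -0.8192, 0.5736, 0.0000]
J4: z=[0.5736, 0.8192, -0.0000] o=[-1.3915, -0.1566, 0.5329] → [-0.1412, 0.0989, -0.0494, 0.5736, 0.8192, -0.0000]
J5: z=[0.7362, -0.5155, -0.4384] o=[-1.1138, -0.0581, 0.8835] → [0.1122, 0.5602, -0.4703, 0.7362, -0.5155, -0.4384]
q̇ = J⁺·V = [-0.4280, -0.0370, -0.3400, 0.2530, -0.9080]

-0.4280 -0.0370 -0.3400 0.2530 -0.9080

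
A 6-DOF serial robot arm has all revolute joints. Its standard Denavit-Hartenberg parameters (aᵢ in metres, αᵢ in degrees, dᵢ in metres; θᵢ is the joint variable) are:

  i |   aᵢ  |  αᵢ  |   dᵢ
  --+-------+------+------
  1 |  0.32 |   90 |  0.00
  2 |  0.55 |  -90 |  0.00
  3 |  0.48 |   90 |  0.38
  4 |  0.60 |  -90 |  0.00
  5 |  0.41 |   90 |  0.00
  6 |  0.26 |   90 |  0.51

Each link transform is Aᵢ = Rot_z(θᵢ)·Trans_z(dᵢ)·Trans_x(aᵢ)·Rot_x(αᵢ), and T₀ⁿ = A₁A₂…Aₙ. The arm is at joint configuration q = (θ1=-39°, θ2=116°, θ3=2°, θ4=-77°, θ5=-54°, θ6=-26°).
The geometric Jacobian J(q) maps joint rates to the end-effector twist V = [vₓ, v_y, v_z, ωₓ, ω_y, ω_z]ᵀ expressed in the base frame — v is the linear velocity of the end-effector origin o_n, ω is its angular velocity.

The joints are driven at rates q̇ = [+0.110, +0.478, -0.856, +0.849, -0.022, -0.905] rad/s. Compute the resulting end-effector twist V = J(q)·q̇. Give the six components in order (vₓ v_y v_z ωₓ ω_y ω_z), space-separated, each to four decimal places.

o_n = [-0.4850, -0.6401, 1.0521]
J₁: ẑ×o_n = [0.6401, -0.4850, 0.0000], ω = ẑ
J2: z=[-0.6293, -0.7771, 0.0000] o=[0.2487, -0.2014, 0.0000] → [-0.8176, 0.6621, -0.2941, -0.6293, -0.7771, 0.0000]
J3: z=[-0.6985, 0.5656, -0.4384] o=[0.0613, -0.0497, 0.4943] → [0.0566, 0.6291, 0.7215, -0.6985, 0.5656, -0.4384]
J4: z=[-0.6408, -0.7670, 0.0314] o=[-0.3570, 0.3106, 0.7589] → [-0.1951, 0.1839, 0.5111, -0.6408, -0.7670, 0.0314]
J5: z=[-0.4675, 0.4223, 0.7766] o=[0.0084, 0.0208, 1.1364] → [0.4777, -0.4226, 0.5173, -0.4675, 0.4223, 0.7766]
J6: z=[-0.8693, -0.0601, -0.4906] o=[-0.0574, -0.3500, 1.2985] → [-0.1275, -0.0044, 0.2265, -0.8693, -0.0601, -0.4906]
V = J·q̇ = [-0.4296, -0.1060, -0.5406, 0.5500, -1.4618, 0.9388]

-0.4296 -0.1060 -0.5406 0.5500 -1.4618 0.9388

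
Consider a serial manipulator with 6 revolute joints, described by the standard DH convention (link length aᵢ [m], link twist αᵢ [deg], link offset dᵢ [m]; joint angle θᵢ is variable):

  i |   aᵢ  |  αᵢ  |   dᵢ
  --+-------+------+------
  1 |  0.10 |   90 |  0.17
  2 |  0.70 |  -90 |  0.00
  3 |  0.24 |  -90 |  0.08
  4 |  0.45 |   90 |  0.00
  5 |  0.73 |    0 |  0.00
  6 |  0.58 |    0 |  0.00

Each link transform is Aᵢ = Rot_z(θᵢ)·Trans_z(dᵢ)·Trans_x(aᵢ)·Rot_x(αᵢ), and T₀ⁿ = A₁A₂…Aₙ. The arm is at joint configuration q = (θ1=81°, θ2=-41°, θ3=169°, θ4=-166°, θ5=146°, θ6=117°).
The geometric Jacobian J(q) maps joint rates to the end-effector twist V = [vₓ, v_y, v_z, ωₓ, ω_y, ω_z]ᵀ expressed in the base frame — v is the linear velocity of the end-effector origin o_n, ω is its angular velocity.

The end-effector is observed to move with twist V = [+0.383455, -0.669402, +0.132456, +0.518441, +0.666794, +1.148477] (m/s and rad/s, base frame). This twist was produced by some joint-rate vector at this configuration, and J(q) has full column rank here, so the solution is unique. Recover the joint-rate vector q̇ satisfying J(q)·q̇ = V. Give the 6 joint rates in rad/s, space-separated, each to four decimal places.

o_n = [-0.1975, 0.3642, 0.0046]
J₁: ẑ×o_n = [-0.3642, -0.1975, 0.0000], ω = ẑ
J2: z=[0.9877, -0.1564, 0.0000] o=[0.0156, 0.0988, 0.1700] → [0.0259, 0.1633, 0.2289, 0.9877, -0.1564, 0.0000]
J3: z=[0.1026, 0.6480, 0.7547] o=[0.0983, 0.6206, -0.2892] → [0.3839, -0.2534, 0.1653, 0.1026, 0.6480, 0.7547]
J4: z=[0.9470, -0.2958, 0.1252] o=[0.0335, 0.5040, -0.0743] → [-0.0059, -0.1037, -0.2006, 0.9470, -0.2958, 0.1252]
J5: z=[-0.0260, -0.4589, -0.8881] o=[0.1775, 0.8810, -0.2733] → [-0.5865, 0.3402, -0.1587, -0.0260, -0.4589, -0.8881]
J6: z=[-0.0260, -0.4589, -0.8881] o=[0.3703, 0.2532, 0.0454] → [0.1174, 0.5032, -0.2635, -0.0260, -0.4589, -0.8881]
q̇ = J⁺·V = [-0.2720, -0.2480, 0.5880, 0.7150, -0.2650, -0.7340]

-0.2720 -0.2480 0.5880 0.7150 -0.2650 -0.7340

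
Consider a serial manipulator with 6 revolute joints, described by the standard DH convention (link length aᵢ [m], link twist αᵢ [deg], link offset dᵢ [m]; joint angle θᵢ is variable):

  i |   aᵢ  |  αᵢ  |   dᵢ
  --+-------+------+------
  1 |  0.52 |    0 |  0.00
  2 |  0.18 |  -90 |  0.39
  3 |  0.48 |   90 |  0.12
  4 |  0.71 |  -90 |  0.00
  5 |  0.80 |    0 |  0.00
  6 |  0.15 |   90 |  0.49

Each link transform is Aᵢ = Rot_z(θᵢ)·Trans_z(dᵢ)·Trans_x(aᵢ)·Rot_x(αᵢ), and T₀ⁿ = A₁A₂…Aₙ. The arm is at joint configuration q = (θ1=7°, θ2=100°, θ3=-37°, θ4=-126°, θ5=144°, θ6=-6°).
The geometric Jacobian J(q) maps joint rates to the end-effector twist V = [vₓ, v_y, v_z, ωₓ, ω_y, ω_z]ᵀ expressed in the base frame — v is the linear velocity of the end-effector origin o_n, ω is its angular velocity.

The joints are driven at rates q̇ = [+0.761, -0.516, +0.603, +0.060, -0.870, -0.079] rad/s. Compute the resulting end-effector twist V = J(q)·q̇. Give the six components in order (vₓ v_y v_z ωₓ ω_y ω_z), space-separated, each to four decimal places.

o_n = [0.2748, 1.2927, 0.4790]
J₁: ẑ×o_n = [-1.2927, 0.2748, 0.0000], ω = ẑ
J2: z=[0.0000, 0.0000, 1.0000] o=[0.5161, 0.0634, 0.0000] → [-1.2293, -0.2413, 0.0000, 0.0000, 0.0000, 1.0000]
J3: z=[-0.9563, -0.2924, 0.0000] o=[0.4635, 0.2355, 0.3900] → [-0.0260, 0.0851, -1.0662, -0.9563, -0.2924, 0.0000]
J4: z=[0.1760, -0.5755, 0.7986] o=[0.2367, 0.5670, 0.6789] → [-0.4645, 0.0656, 0.1496, 0.1760, -0.5755, 0.7986]
J5: z=[0.3732, 0.7897, 0.4869] o=[0.8834, 0.4162, 0.4277] → [-0.3863, -0.3155, 0.8078, 0.3732, 0.7897, 0.4869]
J6: z=[0.3732, 0.7897, 0.4869] o=[0.2111, 0.8243, 0.2811] → [-0.0718, -0.0428, 0.1245, 0.3732, 0.7897, 0.4869]
V = J·q̇ = [-0.0512, 0.6667, -1.3465, -0.9203, -0.9603, -0.1691]

-0.0512 0.6667 -1.3465 -0.9203 -0.9603 -0.1691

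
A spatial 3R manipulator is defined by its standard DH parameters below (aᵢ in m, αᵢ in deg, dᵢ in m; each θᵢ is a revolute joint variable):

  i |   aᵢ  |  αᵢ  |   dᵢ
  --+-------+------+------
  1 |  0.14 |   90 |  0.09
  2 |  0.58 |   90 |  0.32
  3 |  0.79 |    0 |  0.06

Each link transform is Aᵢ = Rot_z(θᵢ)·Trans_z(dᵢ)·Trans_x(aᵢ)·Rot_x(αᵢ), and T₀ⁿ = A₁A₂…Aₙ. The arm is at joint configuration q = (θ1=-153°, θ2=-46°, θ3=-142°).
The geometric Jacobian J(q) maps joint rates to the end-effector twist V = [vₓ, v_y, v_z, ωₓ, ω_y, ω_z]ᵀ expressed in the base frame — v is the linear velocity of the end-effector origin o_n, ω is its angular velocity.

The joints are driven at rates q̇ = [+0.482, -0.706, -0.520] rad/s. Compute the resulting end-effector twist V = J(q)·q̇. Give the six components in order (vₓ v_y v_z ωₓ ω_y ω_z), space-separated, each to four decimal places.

o_n = [0.0156, -0.1788, 0.0789]
J₁: ẑ×o_n = [0.1788, 0.0156, -0.0000], ω = ẑ
J2: z=[-0.4540, 0.8910, 0.0000] o=[-0.1247, -0.0636, 0.0900] → [-0.0099, -0.0050, -0.0727, -0.4540, 0.8910, 0.0000]
J3: z=[0.6409, 0.3266, -0.6947] o=[-0.6290, 0.0386, -0.3272] → [-0.0184, -0.7081, -0.3499, 0.6409, 0.3266, -0.6947]
V = J·q̇ = [0.1027, 0.3793, 0.2333, -0.0128, -0.7989, 0.8432]

0.1027 0.3793 0.2333 -0.0128 -0.7989 0.8432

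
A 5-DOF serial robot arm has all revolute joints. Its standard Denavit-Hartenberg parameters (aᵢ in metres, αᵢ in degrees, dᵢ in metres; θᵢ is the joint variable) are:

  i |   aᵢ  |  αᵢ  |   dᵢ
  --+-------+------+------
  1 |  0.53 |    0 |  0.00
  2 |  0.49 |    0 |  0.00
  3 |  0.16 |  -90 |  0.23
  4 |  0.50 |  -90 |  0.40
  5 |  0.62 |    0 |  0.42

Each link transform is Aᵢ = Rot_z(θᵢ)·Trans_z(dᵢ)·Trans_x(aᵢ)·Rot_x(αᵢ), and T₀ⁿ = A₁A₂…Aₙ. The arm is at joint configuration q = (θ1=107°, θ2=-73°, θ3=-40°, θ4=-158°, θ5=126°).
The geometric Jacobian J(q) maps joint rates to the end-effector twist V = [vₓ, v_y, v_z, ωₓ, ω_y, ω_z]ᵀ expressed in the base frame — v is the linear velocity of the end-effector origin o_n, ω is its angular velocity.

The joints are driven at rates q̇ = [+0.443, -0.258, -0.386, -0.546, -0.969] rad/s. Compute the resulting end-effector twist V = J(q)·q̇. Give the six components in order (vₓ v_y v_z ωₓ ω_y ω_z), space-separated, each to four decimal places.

o_n = [0.4312, 0.6598, 0.6702]
J₁: ẑ×o_n = [-0.6598, 0.4312, 0.0000], ω = ẑ
J2: z=[0.0000, 0.0000, 1.0000] o=[-0.1550, 0.5068, 0.0000] → [-0.1529, 0.5862, 0.0000, 0.0000, 0.0000, 1.0000]
J3: z=[0.0000, 0.0000, 1.0000] o=[0.2513, 0.7808, 0.0000] → [0.1211, 0.1800, -0.0000, 0.0000, 0.0000, 1.0000]
J4: z=[0.1045, 0.9945, 0.0000] o=[0.4104, 0.7641, 0.2300] → [0.4378, -0.0460, -0.0316, 0.1045, 0.9945, 0.0000]
J5: z=[0.3726, -0.0392, 0.9272] o=[-0.0088, 1.2104, 0.4173] → [0.5006, 0.3138, -0.1879, 0.3726, -0.0392, 0.9272]
V = J·q̇ = [-1.0237, -0.3086, 0.1993, -0.4181, -0.5051, -1.0994]

-1.0237 -0.3086 0.1993 -0.4181 -0.5051 -1.0994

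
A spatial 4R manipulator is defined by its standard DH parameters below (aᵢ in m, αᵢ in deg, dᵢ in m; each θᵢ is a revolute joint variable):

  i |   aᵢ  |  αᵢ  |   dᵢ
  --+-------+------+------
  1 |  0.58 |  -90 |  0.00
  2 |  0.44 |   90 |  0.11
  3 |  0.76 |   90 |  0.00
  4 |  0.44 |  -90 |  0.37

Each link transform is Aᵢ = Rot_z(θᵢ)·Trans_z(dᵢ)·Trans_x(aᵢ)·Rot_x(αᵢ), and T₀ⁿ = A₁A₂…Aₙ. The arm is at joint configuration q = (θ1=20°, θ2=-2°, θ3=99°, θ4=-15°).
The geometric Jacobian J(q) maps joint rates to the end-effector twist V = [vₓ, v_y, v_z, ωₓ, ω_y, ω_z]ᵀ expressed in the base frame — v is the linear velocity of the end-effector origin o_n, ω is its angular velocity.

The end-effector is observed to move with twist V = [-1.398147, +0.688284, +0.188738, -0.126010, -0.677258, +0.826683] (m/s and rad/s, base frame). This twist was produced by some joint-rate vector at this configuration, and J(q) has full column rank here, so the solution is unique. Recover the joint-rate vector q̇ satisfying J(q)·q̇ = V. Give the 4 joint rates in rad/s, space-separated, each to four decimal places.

0.9910 -0.5370 -0.1520 -0.3600

o_n = [0.6734, 1.6693, -0.0922]
J₁: ẑ×o_n = [-1.6693, 0.6734, 0.0000], ω = ẑ
J2: z=[-0.3420, 0.9397, 0.0000] o=[0.5450, 0.1984, 0.0000] → [-0.0866, -0.0315, -0.6237, -0.3420, 0.9397, 0.0000]
J3: z=[-0.0328, -0.0119, 0.9994] o=[0.9206, 0.4521, 0.0154] → [-1.2151, -0.2506, -0.0429, -0.0328, -0.0119, 0.9994]
J4: z=[0.8741, 0.4846, 0.0345] o=[0.5522, 1.1169, 0.0112] → [-0.0691, 0.0945, 0.4241, 0.8741, 0.4846, 0.0345]
q̇ = J⁺·V = [0.9910, -0.5370, -0.1520, -0.3600]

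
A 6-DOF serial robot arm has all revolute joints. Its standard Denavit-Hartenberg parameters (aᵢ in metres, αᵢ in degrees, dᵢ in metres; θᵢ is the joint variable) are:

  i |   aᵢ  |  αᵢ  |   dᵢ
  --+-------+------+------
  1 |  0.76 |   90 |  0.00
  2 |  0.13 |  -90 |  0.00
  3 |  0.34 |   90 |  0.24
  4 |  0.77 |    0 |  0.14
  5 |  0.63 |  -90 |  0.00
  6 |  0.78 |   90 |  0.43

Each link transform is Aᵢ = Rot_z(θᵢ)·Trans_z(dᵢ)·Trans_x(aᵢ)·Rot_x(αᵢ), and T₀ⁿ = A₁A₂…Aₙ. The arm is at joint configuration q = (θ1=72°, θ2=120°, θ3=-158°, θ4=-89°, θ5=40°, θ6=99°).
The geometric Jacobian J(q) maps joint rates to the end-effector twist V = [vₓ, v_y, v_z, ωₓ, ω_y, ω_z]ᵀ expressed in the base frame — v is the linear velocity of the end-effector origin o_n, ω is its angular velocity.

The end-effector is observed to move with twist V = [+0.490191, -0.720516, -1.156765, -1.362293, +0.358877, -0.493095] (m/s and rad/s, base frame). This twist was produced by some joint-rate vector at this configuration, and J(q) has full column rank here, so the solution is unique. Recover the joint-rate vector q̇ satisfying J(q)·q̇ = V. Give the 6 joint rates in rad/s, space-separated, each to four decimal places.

-0.1960 -0.8300 0.2300 0.6460 -0.0300 -0.0190

o_n = [1.4082, 1.2167, -0.1793]
J₁: ẑ×o_n = [-1.2167, 1.4082, 0.0000], ω = ẑ
J2: z=[0.9511, -0.3090, 0.0000] o=[0.2349, 0.7228, 0.0000] → [0.0554, 0.1705, 0.8323, 0.9511, -0.3090, 0.0000]
J3: z=[-0.2676, -0.8236, -0.5000] o=[0.2148, 0.6610, 0.1126] → [0.5183, -0.6748, 0.8342, -0.2676, -0.8236, -0.5000]
J4: z=[-0.8239, 0.4647, -0.3244] o=[0.3204, 0.5739, -0.2804] → [0.2555, -0.2696, -1.0351, -0.8239, 0.4647, -0.3244]
J5: z=[-0.8239, 0.4647, -0.3244] o=[0.4178, 1.2774, 0.0483] → [-0.1254, -0.5089, -0.4102, -0.8239, 0.4647, -0.3244]
J6: z=[0.2014, -0.2950, -0.9340] o=[0.7515, 1.8034, -0.0458] → [-0.5086, -0.5865, 0.0755, 0.2014, -0.2950, -0.9340]
q̇ = J⁺·V = [-0.1960, -0.8300, 0.2300, 0.6460, -0.0300, -0.0190]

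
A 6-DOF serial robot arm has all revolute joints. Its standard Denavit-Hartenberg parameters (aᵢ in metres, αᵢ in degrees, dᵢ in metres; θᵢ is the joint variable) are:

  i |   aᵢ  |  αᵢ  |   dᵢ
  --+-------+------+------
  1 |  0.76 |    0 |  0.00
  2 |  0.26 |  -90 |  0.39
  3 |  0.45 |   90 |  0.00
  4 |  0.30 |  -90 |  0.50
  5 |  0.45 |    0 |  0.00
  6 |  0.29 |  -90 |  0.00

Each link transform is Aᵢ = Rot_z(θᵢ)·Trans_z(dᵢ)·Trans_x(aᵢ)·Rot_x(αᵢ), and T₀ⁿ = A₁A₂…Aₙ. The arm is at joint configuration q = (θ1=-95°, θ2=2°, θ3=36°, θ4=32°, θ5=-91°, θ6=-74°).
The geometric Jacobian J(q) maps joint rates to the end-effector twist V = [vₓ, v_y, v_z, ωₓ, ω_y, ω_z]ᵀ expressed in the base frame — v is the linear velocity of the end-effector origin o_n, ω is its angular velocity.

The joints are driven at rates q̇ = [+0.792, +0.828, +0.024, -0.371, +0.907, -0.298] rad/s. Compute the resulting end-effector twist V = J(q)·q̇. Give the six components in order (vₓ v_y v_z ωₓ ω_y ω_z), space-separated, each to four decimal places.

2.8116 -0.5898 -0.1072 0.5648 0.4502 1.5095

o_n = [-0.1245, -1.9905, 0.9487]
J₁: ẑ×o_n = [1.9905, -0.1245, 0.0000], ω = ẑ
J2: z=[0.0000, 0.0000, 1.0000] o=[-0.0662, -0.7571, 0.0000] → [1.2334, -0.0583, 0.0000, 0.0000, 0.0000, 1.0000]
J3: z=[0.9986, -0.0523, 0.0000] o=[-0.0798, -1.0168, 0.3900] → [-0.0292, -0.5580, -0.9748, 0.9986, -0.0523, 0.0000]
J4: z=[-0.0308, -0.5870, 0.8090] o=[-0.0989, -1.3803, 0.1255] → [0.0105, 0.0046, 0.0037, -0.0308, -0.5870, 0.8090]
J5: z=[0.8693, 0.3837, 0.3115] o=[0.0337, -1.8877, 0.3805] → [0.2501, -0.5433, -0.0287, 0.8693, 0.3837, 0.3115]
J6: z=[0.8693, 0.3837, 0.3115] o=[0.0160, -2.1462, 0.7484] → [0.0284, -0.2179, 0.1892, 0.8693, 0.3837, 0.3115]
V = J·q̇ = [2.8116, -0.5898, -0.1072, 0.5648, 0.4502, 1.5095]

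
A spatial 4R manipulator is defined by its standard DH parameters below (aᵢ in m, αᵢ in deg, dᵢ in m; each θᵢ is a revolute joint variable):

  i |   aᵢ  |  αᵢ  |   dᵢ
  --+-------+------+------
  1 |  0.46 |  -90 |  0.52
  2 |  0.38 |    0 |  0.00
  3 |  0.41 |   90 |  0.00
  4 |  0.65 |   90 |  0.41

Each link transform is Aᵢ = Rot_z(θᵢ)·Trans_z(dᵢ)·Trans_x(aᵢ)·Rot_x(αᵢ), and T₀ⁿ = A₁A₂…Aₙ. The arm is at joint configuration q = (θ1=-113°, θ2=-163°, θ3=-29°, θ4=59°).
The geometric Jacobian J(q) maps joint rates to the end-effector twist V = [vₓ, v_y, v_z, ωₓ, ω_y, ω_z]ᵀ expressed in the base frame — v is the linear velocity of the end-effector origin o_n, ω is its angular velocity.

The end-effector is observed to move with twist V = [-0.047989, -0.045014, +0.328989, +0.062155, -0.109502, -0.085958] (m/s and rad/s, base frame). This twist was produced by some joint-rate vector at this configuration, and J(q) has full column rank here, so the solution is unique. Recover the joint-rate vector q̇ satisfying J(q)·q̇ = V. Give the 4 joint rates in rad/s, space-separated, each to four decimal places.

o_n = [0.7265, 0.2855, 0.0752]
J₁: ẑ×o_n = [-0.2855, 0.7265, 0.0000], ω = ẑ
J2: z=[0.9205, -0.3907, 0.0000] o=[-0.1797, -0.4234, 0.5200] → [0.1738, 0.4094, 1.0067, 0.9205, -0.3907, 0.0000]
J3: z=[0.9205, -0.3907, 0.0000] o=[-0.0377, -0.0889, 0.6311] → [0.2172, 0.5117, 0.6433, 0.9205, -0.3907, 0.0000]
J4: z=[-0.0812, -0.1914, -0.9781] o=[0.1190, 0.2802, 0.5459] → [0.0952, -0.6325, 0.1158, -0.0812, -0.1914, -0.9781]
q̇ = J⁺·V = [0.2740, 0.6110, -0.5110, 0.3680]

0.2740 0.6110 -0.5110 0.3680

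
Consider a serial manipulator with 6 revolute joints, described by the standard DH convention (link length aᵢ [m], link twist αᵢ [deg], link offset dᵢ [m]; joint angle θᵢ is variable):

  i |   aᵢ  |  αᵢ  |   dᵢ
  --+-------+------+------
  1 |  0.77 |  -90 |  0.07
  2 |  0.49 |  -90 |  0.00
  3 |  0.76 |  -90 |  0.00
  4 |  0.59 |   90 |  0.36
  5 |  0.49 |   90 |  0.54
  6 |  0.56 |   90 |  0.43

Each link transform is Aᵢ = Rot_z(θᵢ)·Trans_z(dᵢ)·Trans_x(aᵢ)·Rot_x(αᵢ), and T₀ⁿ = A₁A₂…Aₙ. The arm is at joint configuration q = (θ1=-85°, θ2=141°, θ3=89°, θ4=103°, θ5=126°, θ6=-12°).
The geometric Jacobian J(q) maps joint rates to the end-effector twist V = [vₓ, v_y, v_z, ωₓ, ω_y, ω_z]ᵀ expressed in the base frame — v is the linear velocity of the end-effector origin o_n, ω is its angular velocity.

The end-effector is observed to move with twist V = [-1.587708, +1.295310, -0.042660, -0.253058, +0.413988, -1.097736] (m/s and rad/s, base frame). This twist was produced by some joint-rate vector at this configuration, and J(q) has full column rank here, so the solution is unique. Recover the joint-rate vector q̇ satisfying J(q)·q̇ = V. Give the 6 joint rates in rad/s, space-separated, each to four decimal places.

-0.5300 0.5990 -0.1670 -0.5460 0.8060 -0.2290

o_n = [-0.9661, -1.8551, 0.3411]
J₁: ẑ×o_n = [1.8551, -0.9661, 0.0000], ω = ẑ
J2: z=[0.9962, 0.0872, 0.0000] o=[0.0671, -0.7671, 0.0700] → [0.0236, -0.2700, -0.9938, 0.9962, 0.0872, 0.0000]
J3: z=[-0.0548, 0.6269, 0.7771] o=[0.0339, -0.3877, -0.2384] → [1.5036, -0.7454, 0.7074, -0.0548, 0.6269, 0.7771]
J4: z=[0.0503, -0.7756, 0.6292] o=[-0.7240, -0.4437, -0.2467] → [0.4322, -0.1820, -0.2589, 0.0503, -0.7756, 0.6292]
J5: z=[-0.9593, -0.2128, -0.1855] o=[-0.5420, -1.0735, -0.4655] → [-0.3166, 0.8524, 0.6595, -0.9593, -0.2128, -0.1855]
J6: z=[0.2543, -0.9367, -0.2408] o=[-1.1200, -1.3247, -0.0989] → [-0.5398, -0.1489, 0.0093, 0.2543, -0.9367, -0.2408]
q̇ = J⁺·V = [-0.5300, 0.5990, -0.1670, -0.5460, 0.8060, -0.2290]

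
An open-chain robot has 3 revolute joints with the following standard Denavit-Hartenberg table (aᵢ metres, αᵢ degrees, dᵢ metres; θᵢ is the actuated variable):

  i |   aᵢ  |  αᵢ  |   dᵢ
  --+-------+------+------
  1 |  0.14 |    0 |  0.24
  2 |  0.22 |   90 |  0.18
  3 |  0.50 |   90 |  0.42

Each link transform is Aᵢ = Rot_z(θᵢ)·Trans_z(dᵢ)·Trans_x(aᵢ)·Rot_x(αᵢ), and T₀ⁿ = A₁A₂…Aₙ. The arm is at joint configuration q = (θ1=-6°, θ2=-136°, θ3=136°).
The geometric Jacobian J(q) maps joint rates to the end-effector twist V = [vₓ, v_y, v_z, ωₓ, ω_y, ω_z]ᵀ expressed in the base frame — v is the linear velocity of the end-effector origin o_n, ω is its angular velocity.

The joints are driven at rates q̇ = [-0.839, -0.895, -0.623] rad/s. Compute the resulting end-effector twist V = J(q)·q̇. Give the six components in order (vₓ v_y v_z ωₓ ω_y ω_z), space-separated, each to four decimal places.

o_n = [-0.0093, 0.4023, 0.7673]
J₁: ẑ×o_n = [-0.4023, -0.0093, 0.0000], ω = ẑ
J2: z=[0.0000, 0.0000, 1.0000] o=[0.1392, -0.0146, 0.2400] → [-0.4170, -0.1485, 0.0000, 0.0000, 0.0000, 1.0000]
J3: z=[-0.6157, 0.7880, 0.0000] o=[-0.0341, -0.1501, 0.4200] → [0.2737, 0.2138, -0.3597, -0.6157, 0.7880, 0.0000]
V = J·q̇ = [0.5402, 0.0075, 0.2241, 0.3836, -0.4909, -1.7340]

0.5402 0.0075 0.2241 0.3836 -0.4909 -1.7340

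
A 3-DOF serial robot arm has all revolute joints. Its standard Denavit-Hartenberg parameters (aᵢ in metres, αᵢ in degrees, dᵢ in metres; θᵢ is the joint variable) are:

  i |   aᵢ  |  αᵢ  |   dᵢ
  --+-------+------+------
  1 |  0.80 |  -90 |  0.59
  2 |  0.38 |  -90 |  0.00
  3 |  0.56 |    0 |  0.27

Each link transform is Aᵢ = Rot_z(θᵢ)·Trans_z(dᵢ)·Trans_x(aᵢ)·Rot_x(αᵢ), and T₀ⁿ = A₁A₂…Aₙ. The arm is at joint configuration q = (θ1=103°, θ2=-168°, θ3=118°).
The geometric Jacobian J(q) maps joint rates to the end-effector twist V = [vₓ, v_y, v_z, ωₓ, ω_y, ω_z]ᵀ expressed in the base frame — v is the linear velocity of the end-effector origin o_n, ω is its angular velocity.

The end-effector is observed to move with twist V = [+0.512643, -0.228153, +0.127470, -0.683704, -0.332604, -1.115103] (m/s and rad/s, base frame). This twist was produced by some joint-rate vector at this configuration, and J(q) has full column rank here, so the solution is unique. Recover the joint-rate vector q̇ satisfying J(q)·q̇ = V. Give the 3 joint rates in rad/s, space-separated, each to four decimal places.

o_n = [0.3150, 0.8338, 0.8784]
J₁: ẑ×o_n = [-0.8338, 0.3150, 0.0000], ω = ẑ
J2: z=[-0.9744, -0.2250, 0.0000] o=[-0.1800, 0.7795, 0.5900] → [-0.0649, 0.2811, 0.0584, -0.9744, -0.2250, 0.0000]
J3: z=[-0.0468, 0.2026, 0.9781] o=[-0.0963, 0.4173, 0.6690] → [-0.3650, 0.4121, -0.1028, -0.0468, 0.2026, 0.9781]
q̇ = J⁺·V = [-0.3140, 0.7410, -0.8190]

-0.3140 0.7410 -0.8190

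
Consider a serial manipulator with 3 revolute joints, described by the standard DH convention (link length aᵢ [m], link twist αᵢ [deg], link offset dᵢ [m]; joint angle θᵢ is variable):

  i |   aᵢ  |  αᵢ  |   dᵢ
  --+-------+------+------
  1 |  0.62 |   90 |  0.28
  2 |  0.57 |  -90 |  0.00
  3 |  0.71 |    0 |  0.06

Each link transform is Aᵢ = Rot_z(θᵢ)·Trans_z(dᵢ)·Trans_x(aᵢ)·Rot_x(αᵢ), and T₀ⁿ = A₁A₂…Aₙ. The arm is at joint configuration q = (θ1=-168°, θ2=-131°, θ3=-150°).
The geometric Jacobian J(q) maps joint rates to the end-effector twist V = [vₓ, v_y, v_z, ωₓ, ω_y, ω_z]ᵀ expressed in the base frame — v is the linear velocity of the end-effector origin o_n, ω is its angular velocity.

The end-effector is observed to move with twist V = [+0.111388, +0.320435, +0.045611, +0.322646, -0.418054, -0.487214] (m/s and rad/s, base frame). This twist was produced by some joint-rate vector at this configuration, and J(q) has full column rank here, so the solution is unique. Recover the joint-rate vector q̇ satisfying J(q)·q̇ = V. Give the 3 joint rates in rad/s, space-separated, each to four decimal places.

o_n = [-0.7534, 0.2028, 0.2745]
J₁: ẑ×o_n = [-0.2028, -0.7534, 0.0000], ω = ẑ
J2: z=[-0.2079, 0.9781, 0.0000] o=[-0.6065, -0.1289, 0.2800] → [-0.0054, -0.0011, 0.0747, -0.2079, 0.9781, 0.0000]
J3: z=[-0.7382, -0.1569, -0.6561] o=[-0.2407, -0.0512, -0.1502] → [0.1000, 0.6499, -0.2679, -0.7382, -0.1569, -0.6561]
q̇ = J⁺·V = [-0.6860, -0.4760, -0.3030]

-0.6860 -0.4760 -0.3030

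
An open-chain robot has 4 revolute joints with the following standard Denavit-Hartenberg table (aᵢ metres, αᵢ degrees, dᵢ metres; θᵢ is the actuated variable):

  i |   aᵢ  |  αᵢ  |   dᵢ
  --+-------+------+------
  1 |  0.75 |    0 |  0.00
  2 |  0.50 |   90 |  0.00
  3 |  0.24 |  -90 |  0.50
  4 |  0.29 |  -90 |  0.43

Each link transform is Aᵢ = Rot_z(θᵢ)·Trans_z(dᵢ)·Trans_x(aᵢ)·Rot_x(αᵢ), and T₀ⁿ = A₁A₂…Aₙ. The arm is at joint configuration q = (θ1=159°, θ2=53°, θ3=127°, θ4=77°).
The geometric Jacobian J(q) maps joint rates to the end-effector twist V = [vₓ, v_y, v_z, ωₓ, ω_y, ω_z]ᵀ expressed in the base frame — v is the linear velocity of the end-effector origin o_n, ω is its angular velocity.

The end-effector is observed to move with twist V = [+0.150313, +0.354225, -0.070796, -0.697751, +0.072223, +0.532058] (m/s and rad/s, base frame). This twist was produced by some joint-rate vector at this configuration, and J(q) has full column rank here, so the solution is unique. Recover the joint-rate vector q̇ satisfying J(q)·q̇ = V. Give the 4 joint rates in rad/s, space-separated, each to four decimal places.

o_n = [-0.7924, 0.4675, -0.0150]
J₁: ẑ×o_n = [-0.4675, -0.7924, 0.0000], ω = ẑ
J2: z=[0.0000, 0.0000, 1.0000] o=[-0.7002, 0.2688, 0.0000] → [-0.1988, -0.0922, 0.0000, 0.0000, 0.0000, 1.0000]
J3: z=[-0.5299, 0.8480, 0.0000] o=[-1.1242, 0.0038, 0.0000] → [-0.0127, -0.0080, -0.5271, -0.5299, 0.8480, 0.0000]
J4: z=[0.6773, 0.4232, -0.6018] o=[-1.2667, 0.5044, 0.1917] → [-0.1096, -0.1454, -0.2257, 0.6773, 0.4232, -0.6018]
q̇ = J⁺·V = [-0.3820, 0.4970, 0.4310, -0.6930]

-0.3820 0.4970 0.4310 -0.6930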